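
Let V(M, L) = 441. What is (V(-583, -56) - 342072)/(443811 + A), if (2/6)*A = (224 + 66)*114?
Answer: -113877/180997 ≈ -0.62916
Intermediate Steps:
A = 99180 (A = 3*((224 + 66)*114) = 3*(290*114) = 3*33060 = 99180)
(V(-583, -56) - 342072)/(443811 + A) = (441 - 342072)/(443811 + 99180) = -341631/542991 = -341631*1/542991 = -113877/180997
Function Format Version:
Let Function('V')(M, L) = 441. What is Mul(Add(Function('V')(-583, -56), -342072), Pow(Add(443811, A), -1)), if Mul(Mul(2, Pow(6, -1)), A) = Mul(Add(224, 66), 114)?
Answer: Rational(-113877, 180997) ≈ -0.62916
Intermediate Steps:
A = 99180 (A = Mul(3, Mul(Add(224, 66), 114)) = Mul(3, Mul(290, 114)) = Mul(3, 33060) = 99180)
Mul(Add(Function('V')(-583, -56), -342072), Pow(Add(443811, A), -1)) = Mul(Add(441, -342072), Pow(Add(443811, 99180), -1)) = Mul(-341631, Pow(542991, -1)) = Mul(-341631, Rational(1, 542991)) = Rational(-113877, 180997)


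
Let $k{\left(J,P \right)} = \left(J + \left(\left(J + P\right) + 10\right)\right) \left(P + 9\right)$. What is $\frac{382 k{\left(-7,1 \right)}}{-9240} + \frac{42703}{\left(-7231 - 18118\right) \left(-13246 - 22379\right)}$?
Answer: $\frac{172490678137}{139070951250} \approx 1.2403$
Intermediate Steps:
$k{\left(J,P \right)} = \left(9 + P\right) \left(10 + P + 2 J\right)$ ($k{\left(J,P \right)} = \left(J + \left(10 + J + P\right)\right) \left(9 + P\right) = \left(10 + P + 2 J\right) \left(9 + P\right) = \left(9 + P\right) \left(10 + P + 2 J\right)$)
$\frac{382 k{\left(-7,1 \right)}}{-9240} + \frac{42703}{\left(-7231 - 18118\right) \left(-13246 - 22379\right)} = \frac{382 \left(90 + 1^{2} + 18 \left(-7\right) + 19 \cdot 1 + 2 \left(-7\right) 1\right)}{-9240} + \frac{42703}{\left(-7231 - 18118\right) \left(-13246 - 22379\right)} = 382 \left(90 + 1 - 126 + 19 - 14\right) \left(- \frac{1}{9240}\right) + \frac{42703}{\left(-25349\right) \left(-35625\right)} = 382 \left(-30\right) \left(- \frac{1}{9240}\right) + \frac{42703}{903058125} = \left(-11460\right) \left(- \frac{1}{9240}\right) + 42703 \cdot \frac{1}{903058125} = \frac{191}{154} + \frac{42703}{903058125} = \frac{172490678137}{139070951250}$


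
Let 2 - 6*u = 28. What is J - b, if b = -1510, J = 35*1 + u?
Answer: 4622/3 ≈ 1540.7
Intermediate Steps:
u = -13/3 (u = ⅓ - ⅙*28 = ⅓ - 14/3 = -13/3 ≈ -4.3333)
J = 92/3 (J = 35*1 - 13/3 = 35 - 13/3 = 92/3 ≈ 30.667)
J - b = 92/3 - 1*(-1510) = 92/3 + 1510 = 4622/3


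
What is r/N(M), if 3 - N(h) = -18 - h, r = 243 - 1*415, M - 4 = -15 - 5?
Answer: -172/5 ≈ -34.400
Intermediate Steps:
M = -16 (M = 4 + (-15 - 5) = 4 - 20 = -16)
r = -172 (r = 243 - 415 = -172)
N(h) = 21 + h (N(h) = 3 - (-18 - h) = 3 + (18 + h) = 21 + h)
r/N(M) = -172/(21 - 16) = -172/5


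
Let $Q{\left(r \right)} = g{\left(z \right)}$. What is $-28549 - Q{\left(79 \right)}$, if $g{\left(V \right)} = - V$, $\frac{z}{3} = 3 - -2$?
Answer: $-28534$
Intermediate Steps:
$z = 15$ ($z = 3 \left(3 - -2\right) = 3 \left(3 + 2\right) = 3 \cdot 5 = 15$)
$Q{\left(r \right)} = -15$ ($Q{\left(r \right)} = \left(-1\right) 15 = -15$)
$-28549 - Q{\left(79 \right)} = -28549 - -15 = -28549 + 15 = -28534$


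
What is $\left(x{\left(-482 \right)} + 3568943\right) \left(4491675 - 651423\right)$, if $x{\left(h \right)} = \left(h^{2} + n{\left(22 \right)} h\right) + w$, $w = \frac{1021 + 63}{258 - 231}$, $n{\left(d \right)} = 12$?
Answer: $\frac{131181888246500}{9} \approx 1.4576 \cdot 10^{13}$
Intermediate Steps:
$w = \frac{1084}{27} \approx 40.148$
$x{\left(h \right)} = \frac{1084}{27} + h^{2} + 12 h$ ($x{\left(h \right)} = \left(h^{2} + 12 h\right) + \frac{1084}{27} = \frac{1084}{27} + h^{2} + 12 h$)
$\left(x{\left(-482 \right)} + 3568943\right) \left(4491675 - 651423\right) = \left(\left(\frac{1084}{27} + \left(-482\right)^{2} + 12 \left(-482\right)\right) + 3568943\right) \left(4491675 - 651423\right) = \left(\left(\frac{1084}{27} + 232324 - 5784\right) + 3568943\right) 3840252 = \left(\frac{6117664}{27} + 3568943\right) 3840252 = \frac{102479125}{27} \cdot 3840252 = \frac{131181888246500}{9}$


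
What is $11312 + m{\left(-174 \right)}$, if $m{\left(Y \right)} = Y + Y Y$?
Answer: $41414$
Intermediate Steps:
$m{\left(Y \right)} = Y + Y^{2}$
$11312 + m{\left(-174 \right)} = 11312 - 174 \left(1 - 174\right) = 11312 - -30102 = 11312 + 30102 = 41414$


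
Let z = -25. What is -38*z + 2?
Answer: 952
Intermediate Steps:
-38*z + 2 = -38*(-25) + 2 = 950 + 2 = 952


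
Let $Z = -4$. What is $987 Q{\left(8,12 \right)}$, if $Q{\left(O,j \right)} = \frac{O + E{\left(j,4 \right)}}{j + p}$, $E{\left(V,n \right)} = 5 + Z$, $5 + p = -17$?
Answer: $- \frac{8883}{10} \approx -888.3$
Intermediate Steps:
$p = -22$ ($p = -5 - 17 = -22$)
$E{\left(V,n \right)} = 1$ ($E{\left(V,n \right)} = 5 - 4 = 1$)
$Q{\left(O,j \right)} = \frac{1 + O}{-22 + j}$ ($Q{\left(O,j \right)} = \frac{O + 1}{j - 22} = \frac{1 + O}{-22 + j}$)
$987 Q{\left(8,12 \right)} = 987 \frac{1 + 8}{-22 + 12} = 987 \frac{1}{-10} \cdot 9 = 987 \left(\left(- \frac{1}{10}\right) 9\right) = 987 \left(- \frac{9}{10}\right) = - \frac{8883}{10}$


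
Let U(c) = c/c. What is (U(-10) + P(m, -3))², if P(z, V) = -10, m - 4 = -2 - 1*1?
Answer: 81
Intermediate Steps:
m = 1 (m = 4 + (-2 - 1*1) = 4 + (-2 - 1) = 4 - 3 = 1)
U(c) = 1
(U(-10) + P(m, -3))² = (1 - 10)² = (-9)² = 81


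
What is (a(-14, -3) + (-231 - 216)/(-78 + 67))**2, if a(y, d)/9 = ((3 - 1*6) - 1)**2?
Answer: 4124961/121 ≈ 34091.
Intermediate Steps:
a(y, d) = 144 (a(y, d) = 9*((3 - 1*6) - 1)**2 = 9*((3 - 6) - 1)**2 = 9*(-3 - 1)**2 = 9*(-4)**2 = 9*16 = 144)
(a(-14, -3) + (-231 - 216)/(-78 + 67))**2 = (144 + (-231 - 216)/(-78 + 67))**2 = (144 - 447/(-11))**2 = (144 - 447*(-1/11))**2 = (144 + 447/11)**2 = (2031/11)**2 = 4124961/121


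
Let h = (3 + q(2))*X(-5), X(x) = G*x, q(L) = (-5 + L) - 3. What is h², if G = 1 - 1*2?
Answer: 225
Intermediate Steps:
G = -1 (G = 1 - 2 = -1)
q(L) = -8 + L
X(x) = -x
h = -15 (h = (3 + (-8 + 2))*(-1*(-5)) = (3 - 6)*5 = -3*5 = -15)
h² = (-15)² = 225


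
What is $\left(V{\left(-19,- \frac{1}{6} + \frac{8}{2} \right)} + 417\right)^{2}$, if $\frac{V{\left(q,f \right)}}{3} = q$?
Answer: $129600$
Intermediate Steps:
$V{\left(q,f \right)} = 3 q$
$\left(V{\left(-19,- \frac{1}{6} + \frac{8}{2} \right)} + 417\right)^{2} = \left(3 \left(-19\right) + 417\right)^{2} = \left(-57 + 417\right)^{2} = 360^{2} = 129600$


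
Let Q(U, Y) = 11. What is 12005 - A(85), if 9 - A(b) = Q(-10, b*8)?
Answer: 12007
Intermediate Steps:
A(b) = -2 (A(b) = 9 - 1*11 = 9 - 11 = -2)
12005 - A(85) = 12005 - 1*(-2) = 12005 + 2 = 12007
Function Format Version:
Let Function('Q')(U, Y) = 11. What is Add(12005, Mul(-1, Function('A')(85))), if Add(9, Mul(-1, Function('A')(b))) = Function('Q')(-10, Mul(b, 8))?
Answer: 12007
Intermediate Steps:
Function('A')(b) = -2 (Function('A')(b) = Add(9, Mul(-1, 11)) = Add(9, -11) = -2)
Add(12005, Mul(-1, Function('A')(85))) = Add(12005, Mul(-1, -2)) = Add(12005, 2) = 12007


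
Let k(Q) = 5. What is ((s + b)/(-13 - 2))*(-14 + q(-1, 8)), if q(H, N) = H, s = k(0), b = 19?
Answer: 24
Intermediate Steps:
s = 5
((s + b)/(-13 - 2))*(-14 + q(-1, 8)) = ((5 + 19)/(-13 - 2))*(-14 - 1) = (24/(-15))*(-15) = (24*(-1/15))*(-15) = -8/5*(-15) = 24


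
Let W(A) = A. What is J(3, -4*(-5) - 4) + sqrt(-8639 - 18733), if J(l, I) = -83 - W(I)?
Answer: -99 + 2*I*sqrt(6843) ≈ -99.0 + 165.44*I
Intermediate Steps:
J(l, I) = -83 - I
J(3, -4*(-5) - 4) + sqrt(-8639 - 18733) = (-83 - (-4*(-5) - 4)) + sqrt(-8639 - 18733) = (-83 - (20 - 4)) + sqrt(-27372) = (-83 - 1*16) + 2*I*sqrt(6843) = (-83 - 16) + 2*I*sqrt(6843) = -99 + 2*I*sqrt(6843)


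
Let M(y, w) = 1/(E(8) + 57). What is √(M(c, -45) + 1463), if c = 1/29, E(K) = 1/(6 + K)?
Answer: √933991849/799 ≈ 38.249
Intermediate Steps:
c = 1/29 ≈ 0.034483
M(y, w) = 14/799 (M(y, w) = 1/(1/(6 + 8) + 57) = 1/(1/14 + 57) = 1/(799/14) = 14/799)
√(M(c, -45) + 1463) = √(14/799 + 1463) = √(1168951/799) = √933991849/799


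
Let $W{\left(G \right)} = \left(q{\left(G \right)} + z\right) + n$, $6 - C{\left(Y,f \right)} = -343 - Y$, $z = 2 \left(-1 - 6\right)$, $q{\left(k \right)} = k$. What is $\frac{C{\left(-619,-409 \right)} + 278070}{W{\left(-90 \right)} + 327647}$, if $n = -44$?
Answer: $\frac{277800}{327499} \approx 0.84825$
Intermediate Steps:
$z = -14$ ($z = 2 \left(-7\right) = -14$)
$C{\left(Y,f \right)} = 349 + Y$ ($C{\left(Y,f \right)} = 6 - \left(-343 - Y\right) = 6 + \left(343 + Y\right) = 349 + Y$)
$W{\left(G \right)} = -58 + G$ ($W{\left(G \right)} = \left(G - 14\right) - 44 = \left(-14 + G\right) - 44 = -58 + G$)
$\frac{C{\left(-619,-409 \right)} + 278070}{W{\left(-90 \right)} + 327647} = \frac{\left(349 - 619\right) + 278070}{\left(-58 - 90\right) + 327647} = \frac{-270 + 278070}{-148 + 327647} = \frac{277800}{327499}$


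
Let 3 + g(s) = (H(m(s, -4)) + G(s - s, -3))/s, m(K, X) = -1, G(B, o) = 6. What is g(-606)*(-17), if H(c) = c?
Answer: 30991/606 ≈ 51.140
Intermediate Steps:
g(s) = -3 + 5/s (g(s) = -3 + (-1 + 6)/s = -3 + 5/s)
g(-606)*(-17) = (-3 + 5/(-606))*(-17) = (-3 + 5*(-1/606))*(-17) = (-3 - 5/606)*(-17) = -1823/606*(-17) = 30991/606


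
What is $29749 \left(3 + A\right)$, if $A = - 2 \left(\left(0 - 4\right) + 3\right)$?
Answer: $148745$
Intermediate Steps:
$A = 2$ ($A = - 2 \left(\left(0 - 4\right) + 3\right) = - 2 \left(-4 + 3\right) = \left(-2\right) \left(-1\right) = 2$)
$29749 \left(3 + A\right) = 29749 \left(3 + 2\right) = 29749 \cdot 5 = 148745$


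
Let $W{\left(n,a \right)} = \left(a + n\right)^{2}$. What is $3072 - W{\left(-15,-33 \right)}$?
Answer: $768$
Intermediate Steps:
$3072 - W{\left(-15,-33 \right)} = 3072 - \left(-33 - 15\right)^{2} = 3072 - \left(-48\right)^{2} = 3072 - 2304 = 768$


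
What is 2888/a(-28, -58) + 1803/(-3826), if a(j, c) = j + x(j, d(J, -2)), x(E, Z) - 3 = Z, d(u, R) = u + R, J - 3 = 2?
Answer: -5544577/42086 ≈ -131.74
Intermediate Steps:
J = 5 (J = 3 + 2 = 5)
d(u, R) = R + u
x(E, Z) = 3 + Z
a(j, c) = 6 + j (a(j, c) = j + (3 + (-2 + 5)) = j + (3 + 3) = j + 6 = 6 + j)
2888/a(-28, -58) + 1803/(-3826) = 2888/(6 - 28) + 1803/(-3826) = 2888/(-22) + 1803*(-1/3826) = 2888*(-1/22) - 1803/3826 = -1444/11 - 1803/3826 = -5544577/42086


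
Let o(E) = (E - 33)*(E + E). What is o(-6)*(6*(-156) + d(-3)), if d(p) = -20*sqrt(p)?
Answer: -438048 - 9360*I*sqrt(3) ≈ -4.3805e+5 - 16212.0*I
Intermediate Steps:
o(E) = 2*E*(-33 + E) (o(E) = (-33 + E)*(2*E) = 2*E*(-33 + E))
o(-6)*(6*(-156) + d(-3)) = (2*(-6)*(-33 - 6))*(6*(-156) - 20*I*sqrt(3)) = (2*(-6)*(-39))*(-936 - 20*I*sqrt(3)) = 468*(-936 - 20*I*sqrt(3)) = -438048 - 9360*I*sqrt(3)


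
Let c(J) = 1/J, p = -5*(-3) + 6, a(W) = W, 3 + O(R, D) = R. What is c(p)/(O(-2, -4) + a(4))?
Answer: -1/21 ≈ -0.047619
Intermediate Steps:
O(R, D) = -3 + R
p = 21 (p = 15 + 6 = 21)
c(p)/(O(-2, -4) + a(4)) = 1/(21*((-3 - 2) + 4)) = 1/(21*(-5 + 4)) = (1/21)/(-1) = (1/21)*(-1) = -1/21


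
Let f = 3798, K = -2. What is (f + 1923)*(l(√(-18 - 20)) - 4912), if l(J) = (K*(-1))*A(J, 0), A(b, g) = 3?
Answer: -28067226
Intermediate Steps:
l(J) = 6 (l(J) = -2*(-1)*3 = 2*3 = 6)
(f + 1923)*(l(√(-18 - 20)) - 4912) = (3798 + 1923)*(6 - 4912) = 5721*(-4906) = -28067226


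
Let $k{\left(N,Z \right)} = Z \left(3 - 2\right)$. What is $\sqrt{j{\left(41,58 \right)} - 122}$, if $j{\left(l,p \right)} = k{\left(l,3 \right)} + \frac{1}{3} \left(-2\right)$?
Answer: $\frac{i \sqrt{1077}}{3} \approx 10.939 i$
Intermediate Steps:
$k{\left(N,Z \right)} = Z$ ($k{\left(N,Z \right)} = Z 1 = Z$)
$j{\left(l,p \right)} = \frac{7}{3}$ ($j{\left(l,p \right)} = 3 + \frac{1}{3} \left(-2\right) = 3 - \frac{2}{3} = \frac{7}{3}$)
$\sqrt{j{\left(41,58 \right)} - 122} = \sqrt{\frac{7}{3} - 122} = \sqrt{- \frac{359}{3}} = \frac{i \sqrt{1077}}{3}$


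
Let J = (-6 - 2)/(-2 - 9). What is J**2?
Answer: 64/121 ≈ 0.52893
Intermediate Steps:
J = 8/11 (J = -8/(-11) = -8*(-1/11) = 8/11 ≈ 0.72727)
J**2 = (8/11)**2 = 64/121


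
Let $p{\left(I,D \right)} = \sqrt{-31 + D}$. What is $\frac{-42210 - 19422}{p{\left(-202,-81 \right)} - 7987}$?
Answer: $\frac{70322112}{9113183} + \frac{246528 i \sqrt{7}}{63792281} \approx 7.7165 + 0.010225 i$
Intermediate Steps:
$\frac{-42210 - 19422}{p{\left(-202,-81 \right)} - 7987} = \frac{-42210 - 19422}{\sqrt{-31 - 81} - 7987} = - \frac{61632}{\sqrt{-112} - 7987} = - \frac{61632}{4 i \sqrt{7} - 7987} = - \frac{61632}{-7987 + 4 i \sqrt{7}}$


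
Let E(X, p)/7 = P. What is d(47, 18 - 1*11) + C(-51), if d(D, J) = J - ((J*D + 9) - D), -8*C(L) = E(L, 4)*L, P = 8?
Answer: 73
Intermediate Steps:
E(X, p) = 56 (E(X, p) = 7*8 = 56)
C(L) = -7*L
d(D, J) = -9 + D + J - D*J (d(D, J) = J - ((D*J + 9) - D) = J - ((9 + D*J) - D) = J - (9 - D + D*J) = J + (-9 + D - D*J) = -9 + D + J - D*J)
d(47, 18 - 1*11) + C(-51) = (-9 + 47 + (18 - 1*11) - 1*47*(18 - 1*11)) - 7*(-51) = (-9 + 47 + (18 - 11) - 1*47*(18 - 11)) + 357 = (-9 + 47 + 7 - 1*47*7) + 357 = (-9 + 47 + 7 - 329) + 357 = -284 + 357 = 73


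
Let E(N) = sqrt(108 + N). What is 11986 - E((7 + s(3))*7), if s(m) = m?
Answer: 11986 - sqrt(178) ≈ 11973.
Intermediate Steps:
11986 - E((7 + s(3))*7) = 11986 - sqrt(108 + (7 + 3)*7) = 11986 - sqrt(108 + 10*7) = 11986 - sqrt(108 + 70) = 11986 - sqrt(178)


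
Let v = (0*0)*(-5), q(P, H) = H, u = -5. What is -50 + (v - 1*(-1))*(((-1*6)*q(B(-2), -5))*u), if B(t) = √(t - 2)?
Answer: -200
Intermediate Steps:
B(t) = √(-2 + t)
v = 0 (v = 0*(-5) = 0)
-50 + (v - 1*(-1))*(((-1*6)*q(B(-2), -5))*u) = -50 + (0 - 1*(-1))*((-1*6*(-5))*(-5)) = -50 + (0 + 1)*(-6*(-5)*(-5)) = -50 + 1*(30*(-5)) = -50 + 1*(-150) = -50 - 150 = -200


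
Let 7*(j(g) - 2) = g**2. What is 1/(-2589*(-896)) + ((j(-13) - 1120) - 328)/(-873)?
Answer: 157064069/96435072 ≈ 1.6287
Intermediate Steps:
j(g) = 2 + g**2/7
1/(-2589*(-896)) + ((j(-13) - 1120) - 328)/(-873) = 1/(-2589*(-896)) + (((2 + (1/7)*(-13)**2) - 1120) - 328)/(-873) = -1/2589*(-1/896) + (((2 + (1/7)*169) - 1120) - 328)*(-1/873) = 1/2319744 + (((2 + 169/7) - 1120) - 328)*(-1/873) = 1/2319744 + ((183/7 - 1120) - 328)*(-1/873) = 1/2319744 + (-7657/7 - 328)*(-1/873) = 1/2319744 - 9953/7*(-1/873) = 1/2319744 + 9953/6111 = 157064069/96435072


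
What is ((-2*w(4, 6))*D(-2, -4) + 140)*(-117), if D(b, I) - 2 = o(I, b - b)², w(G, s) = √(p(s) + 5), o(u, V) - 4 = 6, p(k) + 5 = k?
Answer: -16380 + 23868*√6 ≈ 42084.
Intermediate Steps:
p(k) = -5 + k
o(u, V) = 10 (o(u, V) = 4 + 6 = 10)
w(G, s) = √s (w(G, s) = √((-5 + s) + 5) = √s)
D(b, I) = 102 (D(b, I) = 2 + 10² = 2 + 100 = 102)
((-2*w(4, 6))*D(-2, -4) + 140)*(-117) = (-2*√6*102 + 140)*(-117) = (-204*√6 + 140)*(-117) = (140 - 204*√6)*(-117) = -16380 + 23868*√6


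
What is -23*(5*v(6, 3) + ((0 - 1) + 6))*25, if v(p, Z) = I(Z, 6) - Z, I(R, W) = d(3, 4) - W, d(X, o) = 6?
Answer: 5750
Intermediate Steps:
I(R, W) = 6 - W
v(p, Z) = -Z (v(p, Z) = (6 - 1*6) - Z = (6 - 6) - Z = 0 - Z = -Z)
-23*(5*v(6, 3) + ((0 - 1) + 6))*25 = -23*(5*(-1*3) + ((0 - 1) + 6))*25 = -23*(5*(-3) + (-1 + 6))*25 = -23*(-15 + 5)*25 = -23*(-10)*25 = 230*25 = 5750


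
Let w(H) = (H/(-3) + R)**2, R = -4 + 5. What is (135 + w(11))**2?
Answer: 1635841/81 ≈ 20196.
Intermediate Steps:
R = 1
w(H) = (1 - H/3)**2 (w(H) = (H/(-3) + 1)**2 = (H*(-1/3) + 1)**2 = (-H/3 + 1)**2 = (1 - H/3)**2)
(135 + w(11))**2 = (135 + (-3 + 11)**2/9)**2 = (135 + (1/9)*8**2)**2 = (135 + (1/9)*64)**2 = (135 + 64/9)**2 = (1279/9)**2 = 1635841/81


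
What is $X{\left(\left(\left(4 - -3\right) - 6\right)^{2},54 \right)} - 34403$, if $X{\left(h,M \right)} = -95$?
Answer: $-34498$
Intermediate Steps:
$X{\left(\left(\left(4 - -3\right) - 6\right)^{2},54 \right)} - 34403 = -95 - 34403 = -34498$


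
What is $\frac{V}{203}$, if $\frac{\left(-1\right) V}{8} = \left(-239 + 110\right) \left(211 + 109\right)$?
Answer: $\frac{330240}{203} \approx 1626.8$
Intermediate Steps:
$V = 330240$ ($V = - 8 \left(-239 + 110\right) \left(211 + 109\right) = - 8 \left(\left(-129\right) 320\right) = \left(-8\right) \left(-41280\right) = 330240$)
$\frac{V}{203} = \frac{330240}{203}$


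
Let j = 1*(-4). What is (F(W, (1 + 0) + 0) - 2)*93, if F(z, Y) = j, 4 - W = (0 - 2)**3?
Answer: -558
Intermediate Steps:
W = 12 (W = 4 - (0 - 2)**3 = 4 - 1*(-2)**3 = 4 - 1*(-8) = 4 + 8 = 12)
j = -4
F(z, Y) = -4
(F(W, (1 + 0) + 0) - 2)*93 = (-4 - 2)*93 = -6*93 = -558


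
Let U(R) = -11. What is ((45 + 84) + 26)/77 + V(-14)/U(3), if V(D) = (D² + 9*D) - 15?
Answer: -230/77 ≈ -2.9870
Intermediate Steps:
V(D) = -15 + D² + 9*D
((45 + 84) + 26)/77 + V(-14)/U(3) = ((45 + 84) + 26)/77 + (-15 + (-14)² + 9*(-14))/(-11) = (129 + 26)*(1/77) + (-15 + 196 - 126)*(-1/11) = 155*(1/77) + 55*(-1/11) = 155/77 - 5 = -230/77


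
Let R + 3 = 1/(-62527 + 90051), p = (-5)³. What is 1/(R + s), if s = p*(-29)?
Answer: 27524/99691929 ≈ 0.00027609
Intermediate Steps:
p = -125
R = -82571/27524 (R = -3 + 1/(-62527 + 90051) = -3 + 1/27524 = -82571/27524 ≈ -3.0000)
s = 3625 (s = -125*(-29) = 3625)
1/(R + s) = 1/(-82571/27524 + 3625) = 1/(99691929/27524) = 27524/99691929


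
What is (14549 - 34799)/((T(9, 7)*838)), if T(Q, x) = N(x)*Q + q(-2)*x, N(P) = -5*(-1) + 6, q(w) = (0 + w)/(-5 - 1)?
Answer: -30375/127376 ≈ -0.23847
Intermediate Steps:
q(w) = -w/6 (q(w) = w/(-6) = w*(-⅙) = -w/6)
N(P) = 11 (N(P) = 5 + 6 = 11)
T(Q, x) = 11*Q + x/3 (T(Q, x) = 11*Q + (-⅙*(-2))*x = 11*Q + x/3)
(14549 - 34799)/((T(9, 7)*838)) = (14549 - 34799)/(((11*9 + (⅓)*7)*838)) = -20250*1/(838*(99 + 7/3)) = -20250/((304/3)*838) = -20250/254752/3 = -20250*3/254752 = -30375/127376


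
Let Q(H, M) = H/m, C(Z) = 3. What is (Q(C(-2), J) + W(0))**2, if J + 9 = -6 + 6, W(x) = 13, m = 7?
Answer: 8836/49 ≈ 180.33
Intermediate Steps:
J = -9 (J = -9 + (-6 + 6) = -9 + 0 = -9)
Q(H, M) = H/7
(Q(C(-2), J) + W(0))**2 = ((1/7)*3 + 13)**2 = (3/7 + 13)**2 = (94/7)**2 = 8836/49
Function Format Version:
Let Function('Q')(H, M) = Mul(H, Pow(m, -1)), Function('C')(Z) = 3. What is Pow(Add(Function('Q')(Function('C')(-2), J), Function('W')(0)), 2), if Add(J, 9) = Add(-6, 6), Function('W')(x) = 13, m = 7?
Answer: Rational(8836, 49) ≈ 180.33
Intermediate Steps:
J = -9 (J = Add(-9, Add(-6, 6)) = Add(-9, 0) = -9)
Function('Q')(H, M) = Mul(Rational(1, 7), H) (Function('Q')(H, M) = Mul(H, Pow(7, -1)) = Mul(H, Rational(1, 7)) = Mul(Rational(1, 7), H))
Pow(Add(Function('Q')(Function('C')(-2), J), Function('W')(0)), 2) = Pow(Add(Mul(Rational(1, 7), 3), 13), 2) = Pow(Add(Rational(3, 7), 13), 2) = Pow(Rational(94, 7), 2) = Rational(8836, 49)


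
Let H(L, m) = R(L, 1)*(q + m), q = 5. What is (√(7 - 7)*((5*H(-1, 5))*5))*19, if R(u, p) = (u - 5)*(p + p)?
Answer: 0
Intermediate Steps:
R(u, p) = 2*p*(-5 + u) (R(u, p) = (-5 + u)*(2*p) = 2*p*(-5 + u))
H(L, m) = (-10 + 2*L)*(5 + m) (H(L, m) = (2*1*(-5 + L))*(5 + m) = (-10 + 2*L)*(5 + m))
(√(7 - 7)*((5*H(-1, 5))*5))*19 = (√(7 - 7)*((5*(2*(-5 - 1)*(5 + 5)))*5))*19 = (√0*((5*(2*(-6)*10))*5))*19 = (0*((5*(-120))*5))*19 = (0*(-600*5))*19 = (0*(-3000))*19 = 0*19 = 0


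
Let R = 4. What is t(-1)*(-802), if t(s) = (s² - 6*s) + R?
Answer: -8822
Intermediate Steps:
t(s) = 4 + s² - 6*s (t(s) = (s² - 6*s) + 4 = 4 + s² - 6*s)
t(-1)*(-802) = (4 + (-1)² - 6*(-1))*(-802) = (4 + 1 + 6)*(-802) = 11*(-802) = -8822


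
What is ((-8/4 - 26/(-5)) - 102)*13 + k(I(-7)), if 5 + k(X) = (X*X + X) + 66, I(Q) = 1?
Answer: -6107/5 ≈ -1221.4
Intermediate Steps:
k(X) = 61 + X + X² (k(X) = -5 + ((X*X + X) + 66) = -5 + ((X² + X) + 66) = -5 + ((X + X²) + 66) = -5 + (66 + X + X²) = 61 + X + X²)
((-8/4 - 26/(-5)) - 102)*13 + k(I(-7)) = ((-8/4 - 26/(-5)) - 102)*13 + (61 + 1 + 1²) = ((-8*¼ - 26*(-⅕)) - 102)*13 + (61 + 1 + 1) = ((-2 + 26/5) - 102)*13 + 63 = (16/5 - 102)*13 + 63 = -494/5*13 + 63 = -6422/5 + 63 = -6107/5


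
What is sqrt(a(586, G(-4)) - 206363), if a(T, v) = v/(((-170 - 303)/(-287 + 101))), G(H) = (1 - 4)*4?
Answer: I*sqrt(46170443363)/473 ≈ 454.28*I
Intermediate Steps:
G(H) = -12 (G(H) = -3*4 = -12)
a(T, v) = 186*v/473 (a(T, v) = v/((-473/(-186))) = v/((-473*(-1/186))) = v/(473/186) = v*(186/473) = 186*v/473)
sqrt(a(586, G(-4)) - 206363) = sqrt((186/473)*(-12) - 206363) = sqrt(-2232/473 - 206363) = sqrt(-97611931/473) = I*sqrt(46170443363)/473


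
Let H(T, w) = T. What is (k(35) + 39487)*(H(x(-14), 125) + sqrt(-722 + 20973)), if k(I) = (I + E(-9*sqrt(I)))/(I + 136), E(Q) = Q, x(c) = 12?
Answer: (12 + sqrt(20251))*(6752312 - 9*sqrt(35))/171 ≈ 6.0931e+6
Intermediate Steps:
k(I) = (I - 9*sqrt(I))/(136 + I) (k(I) = (I - 9*sqrt(I))/(I + 136) = (I - 9*sqrt(I))/(136 + I))
(k(35) + 39487)*(H(x(-14), 125) + sqrt(-722 + 20973)) = ((35 - 9*sqrt(35))/(136 + 35) + 39487)*(12 + sqrt(-722 + 20973)) = ((35 - 9*sqrt(35))/171 + 39487)*(12 + sqrt(20251)) = ((35/171 - sqrt(35)/19) + 39487)*(12 + sqrt(20251)) = (6752312/171 - sqrt(35)/19)*(12 + sqrt(20251)) = (12 + sqrt(20251))*(6752312/171 - sqrt(35)/19)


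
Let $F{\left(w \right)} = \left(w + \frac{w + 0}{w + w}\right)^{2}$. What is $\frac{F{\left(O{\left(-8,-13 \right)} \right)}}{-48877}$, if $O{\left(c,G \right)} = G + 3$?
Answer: $- \frac{361}{195508} \approx -0.0018465$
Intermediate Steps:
$O{\left(c,G \right)} = 3 + G$
$F{\left(w \right)} = \left(\frac{1}{2} + w\right)^{2}$ ($F{\left(w \right)} = \left(w + \frac{w}{2 w}\right)^{2} = \left(w + w \frac{1}{2 w}\right)^{2} = \left(w + \frac{1}{2}\right)^{2} = \left(\frac{1}{2} + w\right)^{2}$)
$\frac{F{\left(O{\left(-8,-13 \right)} \right)}}{-48877} = \frac{\frac{1}{4} \left(1 + 2 \left(3 - 13\right)\right)^{2}}{-48877} = \frac{\left(1 + 2 \left(-10\right)\right)^{2}}{4} \left(- \frac{1}{48877}\right) = \frac{\left(1 - 20\right)^{2}}{4} \left(- \frac{1}{48877}\right) = \frac{\left(-19\right)^{2}}{4} \left(- \frac{1}{48877}\right) = \frac{1}{4} \cdot 361 \left(- \frac{1}{48877}\right) = \frac{361}{4} \left(- \frac{1}{48877}\right) = - \frac{361}{195508}$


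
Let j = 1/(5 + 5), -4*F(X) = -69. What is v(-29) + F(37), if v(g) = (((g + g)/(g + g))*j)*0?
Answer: 69/4 ≈ 17.250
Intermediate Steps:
F(X) = 69/4 (F(X) = -¼*(-69) = 69/4)
j = ⅒ (j = 1/10 = ⅒ ≈ 0.10000)
v(g) = 0 (v(g) = (((g + g)/(g + g))*(⅒))*0 = (((2*g)/((2*g)))*(⅒))*0 = (((2*g)*(1/(2*g)))*(⅒))*0 = (1*(⅒))*0 = (⅒)*0 = 0)
v(-29) + F(37) = 0 + 69/4 = 69/4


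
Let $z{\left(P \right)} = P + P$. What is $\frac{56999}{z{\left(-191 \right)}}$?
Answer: $- \frac{56999}{382} \approx -149.21$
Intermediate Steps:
$z{\left(P \right)} = 2 P$
$\frac{56999}{z{\left(-191 \right)}} = \frac{56999}{2 \left(-191\right)} = \frac{56999}{-382} = 56999 \left(- \frac{1}{382}\right) = - \frac{56999}{382}$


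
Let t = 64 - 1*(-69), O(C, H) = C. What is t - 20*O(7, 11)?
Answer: -7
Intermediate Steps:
t = 133 (t = 64 + 69 = 133)
t - 20*O(7, 11) = 133 - 20*7 = 133 - 140 = -7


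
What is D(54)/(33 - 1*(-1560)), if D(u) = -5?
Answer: -5/1593 ≈ -0.0031387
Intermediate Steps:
D(54)/(33 - 1*(-1560)) = -5/(33 - 1*(-1560)) = -5/(33 + 1560) = -5/1593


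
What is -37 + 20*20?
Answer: 363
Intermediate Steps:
-37 + 20*20 = -37 + 400 = 363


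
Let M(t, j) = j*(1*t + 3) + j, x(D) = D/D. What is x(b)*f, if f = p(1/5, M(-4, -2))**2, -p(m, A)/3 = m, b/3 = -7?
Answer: 9/25 ≈ 0.36000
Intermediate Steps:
b = -21 (b = 3*(-7) = -21)
x(D) = 1
M(t, j) = j + j*(3 + t) (M(t, j) = j*(t + 3) + j = j*(3 + t) + j = j + j*(3 + t))
p(m, A) = -3*m
f = 9/25 (f = (-3/5)**2 = 9/25 ≈ 0.36000)
x(b)*f = 1*(9/25) = 9/25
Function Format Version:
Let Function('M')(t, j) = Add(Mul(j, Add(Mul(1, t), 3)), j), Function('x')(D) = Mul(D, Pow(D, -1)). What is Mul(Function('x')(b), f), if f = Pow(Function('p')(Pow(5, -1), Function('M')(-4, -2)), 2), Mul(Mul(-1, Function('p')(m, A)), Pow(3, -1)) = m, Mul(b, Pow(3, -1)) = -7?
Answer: Rational(9, 25) ≈ 0.36000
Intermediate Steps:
b = -21 (b = Mul(3, -7) = -21)
Function('x')(D) = 1
Function('M')(t, j) = Add(j, Mul(j, Add(3, t))) (Function('M')(t, j) = Add(Mul(j, Add(t, 3)), j) = Add(Mul(j, Add(3, t)), j) = Add(j, Mul(j, Add(3, t))))
Function('p')(m, A) = Mul(-3, m)
f = Rational(9, 25) (f = Pow(Mul(-3, Pow(5, -1)), 2) = Pow(Mul(-3, Rational(1, 5)), 2) = Pow(Rational(-3, 5), 2) = Rational(9, 25) ≈ 0.36000)
Mul(Function('x')(b), f) = Mul(1, Rational(9, 25)) = Rational(9, 25)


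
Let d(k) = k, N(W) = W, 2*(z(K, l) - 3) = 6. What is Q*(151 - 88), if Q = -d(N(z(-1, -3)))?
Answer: -378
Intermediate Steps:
z(K, l) = 6 (z(K, l) = 3 + (1/2)*6 = 3 + 3 = 6)
Q = -6 (Q = -1*6 = -6)
Q*(151 - 88) = -6*(151 - 88) = -6*63 = -378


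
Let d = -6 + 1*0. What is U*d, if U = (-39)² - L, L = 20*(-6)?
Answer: -9846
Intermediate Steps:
L = -120
d = -6 (d = -6 + 0 = -6)
U = 1641 (U = (-39)² - 1*(-120) = 1521 + 120 = 1641)
U*d = 1641*(-6) = -9846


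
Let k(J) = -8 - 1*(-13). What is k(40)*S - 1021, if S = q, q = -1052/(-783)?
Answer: -794183/783 ≈ -1014.3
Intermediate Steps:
q = 1052/783 (q = -1052*(-1/783) = 1052/783 ≈ 1.3435)
S = 1052/783 ≈ 1.3435
k(J) = 5 (k(J) = -8 + 13 = 5)
k(40)*S - 1021 = 5*(1052/783) - 1021 = 5260/783 - 1021 = -794183/783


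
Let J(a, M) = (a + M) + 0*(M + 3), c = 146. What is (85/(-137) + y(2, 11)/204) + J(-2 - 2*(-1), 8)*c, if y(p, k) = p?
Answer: 16313099/13974 ≈ 1167.4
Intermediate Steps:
J(a, M) = M + a (J(a, M) = (M + a) + 0*(3 + M) = (M + a) + 0 = M + a)
(85/(-137) + y(2, 11)/204) + J(-2 - 2*(-1), 8)*c = (85/(-137) + 2/204) + (8 + (-2 - 2*(-1)))*146 = (85*(-1/137) + 2*(1/204)) + (8 + (-2 + 2))*146 = (-85/137 + 1/102) + (8 + 0)*146 = -8533/13974 + 8*146 = -8533/13974 + 1168 = 16313099/13974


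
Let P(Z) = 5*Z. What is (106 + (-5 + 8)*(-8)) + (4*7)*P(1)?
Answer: 222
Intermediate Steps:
(106 + (-5 + 8)*(-8)) + (4*7)*P(1) = (106 + (-5 + 8)*(-8)) + (4*7)*(5*1) = (106 + 3*(-8)) + 28*5 = (106 - 24) + 140 = 82 + 140 = 222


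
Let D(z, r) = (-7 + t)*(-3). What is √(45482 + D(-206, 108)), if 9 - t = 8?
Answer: 10*√455 ≈ 213.31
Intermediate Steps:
t = 1 (t = 9 - 1*8 = 9 - 8 = 1)
D(z, r) = 18 (D(z, r) = (-7 + 1)*(-3) = -6*(-3) = 18)
√(45482 + D(-206, 108)) = √(45482 + 18) = √45500 = 10*√455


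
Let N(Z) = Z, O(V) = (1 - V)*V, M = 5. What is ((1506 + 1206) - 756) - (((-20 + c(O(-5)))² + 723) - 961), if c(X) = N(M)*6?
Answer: 2094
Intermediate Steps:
O(V) = V*(1 - V)
c(X) = 30 (c(X) = 5*6 = 30)
((1506 + 1206) - 756) - (((-20 + c(O(-5)))² + 723) - 961) = ((1506 + 1206) - 756) - (((-20 + 30)² + 723) - 961) = (2712 - 756) - ((10² + 723) - 961) = 1956 - ((100 + 723) - 961) = 1956 - (823 - 961) = 1956 - 1*(-138) = 1956 + 138 = 2094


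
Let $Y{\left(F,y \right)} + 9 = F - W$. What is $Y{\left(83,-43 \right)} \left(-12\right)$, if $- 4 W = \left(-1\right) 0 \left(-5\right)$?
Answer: $-888$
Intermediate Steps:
$W = 0$ ($W = - \frac{\left(-1\right) 0 \left(-5\right)}{4} = - \frac{0 \left(-5\right)}{4} = \left(- \frac{1}{4}\right) 0 = 0$)
$Y{\left(F,y \right)} = -9 + F$ ($Y{\left(F,y \right)} = -9 + \left(F - 0\right) = -9 + \left(F + 0\right) = -9 + F$)
$Y{\left(83,-43 \right)} \left(-12\right) = \left(-9 + 83\right) \left(-12\right) = 74 \left(-12\right) = -888$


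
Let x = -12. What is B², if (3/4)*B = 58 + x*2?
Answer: 18496/9 ≈ 2055.1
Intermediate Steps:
B = 136/3 (B = 4*(58 - 12*2)/3 = 4*(58 - 24)/3 = (4/3)*34 = 136/3 ≈ 45.333)
B² = (136/3)² = 18496/9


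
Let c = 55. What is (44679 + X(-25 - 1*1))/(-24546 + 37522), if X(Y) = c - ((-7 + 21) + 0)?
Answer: 2795/811 ≈ 3.4464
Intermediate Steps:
X(Y) = 41 (X(Y) = 55 - ((-7 + 21) + 0) = 55 - (14 + 0) = 55 - 1*14 = 55 - 14 = 41)
(44679 + X(-25 - 1*1))/(-24546 + 37522) = (44679 + 41)/(-24546 + 37522) = 44720/12976 = 44720*(1/12976) = 2795/811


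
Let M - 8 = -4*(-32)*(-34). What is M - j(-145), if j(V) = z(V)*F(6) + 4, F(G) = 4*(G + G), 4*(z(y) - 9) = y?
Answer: -3040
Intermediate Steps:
z(y) = 9 + y/4
F(G) = 8*G (F(G) = 4*(2*G) = 8*G)
j(V) = 436 + 12*V (j(V) = (9 + V/4)*(8*6) + 4 = (9 + V/4)*48 + 4 = (432 + 12*V) + 4 = 436 + 12*V)
M = -4344 (M = 8 - 4*(-32)*(-34) = 8 + 128*(-34) = 8 - 4352 = -4344)
M - j(-145) = -4344 - (436 + 12*(-145)) = -4344 - (436 - 1740) = -4344 - 1*(-1304) = -4344 + 1304 = -3040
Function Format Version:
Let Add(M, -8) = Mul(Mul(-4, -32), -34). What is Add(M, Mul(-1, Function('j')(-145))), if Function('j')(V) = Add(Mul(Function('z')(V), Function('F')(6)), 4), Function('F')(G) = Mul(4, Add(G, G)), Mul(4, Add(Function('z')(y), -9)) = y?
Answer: -3040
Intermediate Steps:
Function('z')(y) = Add(9, Mul(Rational(1, 4), y))
Function('F')(G) = Mul(8, G) (Function('F')(G) = Mul(4, Mul(2, G)) = Mul(8, G))
Function('j')(V) = Add(436, Mul(12, V)) (Function('j')(V) = Add(Mul(Add(9, Mul(Rational(1, 4), V)), Mul(8, 6)), 4) = Add(Mul(Add(9, Mul(Rational(1, 4), V)), 48), 4) = Add(Add(432, Mul(12, V)), 4) = Add(436, Mul(12, V)))
M = -4344 (M = Add(8, Mul(Mul(-4, -32), -34)) = Add(8, Mul(128, -34)) = Add(8, -4352) = -4344)
Add(M, Mul(-1, Function('j')(-145))) = Add(-4344, Mul(-1, Add(436, Mul(12, -145)))) = Add(-4344, Mul(-1, Add(436, -1740))) = Add(-4344, Mul(-1, -1304)) = Add(-4344, 1304) = -3040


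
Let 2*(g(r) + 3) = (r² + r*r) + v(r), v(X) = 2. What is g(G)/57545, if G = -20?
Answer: 398/57545 ≈ 0.0069163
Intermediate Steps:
g(r) = -2 + r² (g(r) = -3 + ((r² + r*r) + 2)/2 = -3 + ((r² + r²) + 2)/2 = -3 + (2*r² + 2)/2 = -3 + (2 + 2*r²)/2 = -3 + (1 + r²) = -2 + r²)
g(G)/57545 = (-2 + (-20)²)/57545 = (-2 + 400)*(1/57545) = 398*(1/57545) = 398/57545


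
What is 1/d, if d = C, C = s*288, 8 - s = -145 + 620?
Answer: -1/134496 ≈ -7.4352e-6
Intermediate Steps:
s = -467 (s = 8 - (-145 + 620) = 8 - 1*475 = 8 - 475 = -467)
C = -134496 (C = -467*288 = -134496)
d = -134496
1/d = 1/(-134496) = -1/134496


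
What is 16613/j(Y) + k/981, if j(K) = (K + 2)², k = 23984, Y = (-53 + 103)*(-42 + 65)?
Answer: 3538395521/144654336 ≈ 24.461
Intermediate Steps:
Y = 1150 (Y = 50*23 = 1150)
j(K) = (2 + K)²
16613/j(Y) + k/981 = 16613/((2 + 1150)²) + 23984/981 = 16613/(1152²) + 23984*(1/981) = 16613/1327104 + 23984/981 = 3538395521/144654336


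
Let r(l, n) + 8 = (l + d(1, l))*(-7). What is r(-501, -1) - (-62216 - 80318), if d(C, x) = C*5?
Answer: 145998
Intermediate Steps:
d(C, x) = 5*C
r(l, n) = -43 - 7*l (r(l, n) = -8 + (l + 5*1)*(-7) = -8 + (l + 5)*(-7) = -8 + (5 + l)*(-7) = -8 + (-35 - 7*l) = -43 - 7*l)
r(-501, -1) - (-62216 - 80318) = (-43 - 7*(-501)) - (-62216 - 80318) = (-43 + 3507) - 1*(-142534) = 3464 + 142534 = 145998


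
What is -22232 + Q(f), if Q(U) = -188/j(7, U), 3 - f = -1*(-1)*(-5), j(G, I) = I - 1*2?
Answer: -66790/3 ≈ -22263.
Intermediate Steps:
j(G, I) = -2 + I (j(G, I) = I - 2 = -2 + I)
f = 8 (f = 3 - (-1*(-1))*(-5) = 3 - (-5) = 3 - 1*(-5) = 3 + 5 = 8)
Q(U) = -188/(-2 + U)
-22232 + Q(f) = -22232 - 188/(-2 + 8) = -22232 - 188/6 = -22232 - 188*⅙ = -22232 - 94/3 = -66790/3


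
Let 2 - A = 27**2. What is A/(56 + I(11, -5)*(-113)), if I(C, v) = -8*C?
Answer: -727/10000 ≈ -0.072700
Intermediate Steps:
A = -727 (A = 2 - 1*27**2 = 2 - 1*729 = 2 - 729 = -727)
A/(56 + I(11, -5)*(-113)) = -727/(56 - 8*11*(-113)) = -727/(56 - 88*(-113)) = -727/(56 + 9944) = -727/10000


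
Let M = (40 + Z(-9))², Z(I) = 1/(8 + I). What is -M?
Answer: -1521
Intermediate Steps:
M = 1521 (M = (40 + 1/(8 - 9))² = (40 + 1/(-1))² = (40 - 1)² = 39² = 1521)
-M = -1*1521 = -1521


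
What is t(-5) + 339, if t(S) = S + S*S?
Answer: 359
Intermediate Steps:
t(S) = S + S²
t(-5) + 339 = -5*(1 - 5) + 339 = -5*(-4) + 339 = 20 + 339 = 359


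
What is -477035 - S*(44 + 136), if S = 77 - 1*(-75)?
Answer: -504395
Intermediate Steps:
S = 152 (S = 77 + 75 = 152)
-477035 - S*(44 + 136) = -477035 - 152*(44 + 136) = -477035 - 152*180 = -477035 - 1*27360 = -477035 - 27360 = -504395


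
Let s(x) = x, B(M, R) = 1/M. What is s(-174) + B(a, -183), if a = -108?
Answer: -18793/108 ≈ -174.01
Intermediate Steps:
s(-174) + B(a, -183) = -174 + 1/(-108) = -174 - 1/108 = -18793/108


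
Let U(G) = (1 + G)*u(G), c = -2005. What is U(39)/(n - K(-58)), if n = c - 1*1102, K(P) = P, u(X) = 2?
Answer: -80/3049 ≈ -0.026238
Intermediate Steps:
U(G) = 2 + 2*G (U(G) = (1 + G)*2 = 2 + 2*G)
n = -3107 (n = -2005 - 1*1102 = -2005 - 1102 = -3107)
U(39)/(n - K(-58)) = (2 + 2*39)/(-3107 - 1*(-58)) = (2 + 78)/(-3107 + 58) = 80/(-3049) = 80*(-1/3049) = -80/3049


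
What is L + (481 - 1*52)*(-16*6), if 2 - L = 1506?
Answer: -42688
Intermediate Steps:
L = -1504 (L = 2 - 1*1506 = 2 - 1506 = -1504)
L + (481 - 1*52)*(-16*6) = -1504 + (481 - 1*52)*(-16*6) = -1504 + (481 - 52)*(-96) = -1504 + 429*(-96) = -1504 - 41184 = -42688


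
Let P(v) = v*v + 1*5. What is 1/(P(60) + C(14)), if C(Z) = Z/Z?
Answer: 1/3606 ≈ 0.00027732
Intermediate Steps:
P(v) = 5 + v² (P(v) = v² + 5 = 5 + v²)
C(Z) = 1
1/(P(60) + C(14)) = 1/((5 + 60²) + 1) = 1/((5 + 3600) + 1) = 1/(3605 + 1) = 1/3606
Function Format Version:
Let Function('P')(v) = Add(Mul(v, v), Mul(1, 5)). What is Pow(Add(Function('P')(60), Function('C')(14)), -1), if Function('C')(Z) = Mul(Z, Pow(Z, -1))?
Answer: Rational(1, 3606) ≈ 0.00027732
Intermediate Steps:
Function('P')(v) = Add(5, Pow(v, 2)) (Function('P')(v) = Add(Pow(v, 2), 5) = Add(5, Pow(v, 2)))
Function('C')(Z) = 1
Pow(Add(Function('P')(60), Function('C')(14)), -1) = Pow(Add(Add(5, Pow(60, 2)), 1), -1) = Pow(Add(Add(5, 3600), 1), -1) = Pow(Add(3605, 1), -1) = Pow(3606, -1) = Rational(1, 3606)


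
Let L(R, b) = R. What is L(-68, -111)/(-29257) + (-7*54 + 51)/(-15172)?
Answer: 623455/26111012 ≈ 0.023877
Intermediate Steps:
L(-68, -111)/(-29257) + (-7*54 + 51)/(-15172) = -68/(-29257) + (-7*54 + 51)/(-15172) = -68*(-1/29257) + (-378 + 51)*(-1/15172) = 4/1721 - 327*(-1/15172) = 4/1721 + 327/15172 = 623455/26111012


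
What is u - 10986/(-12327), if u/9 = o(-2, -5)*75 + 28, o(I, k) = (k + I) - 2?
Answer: -23923045/4109 ≈ -5822.1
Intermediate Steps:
o(I, k) = -2 + I + k (o(I, k) = (I + k) - 2 = -2 + I + k)
u = -5823 (u = 9*((-2 - 2 - 5)*75 + 28) = 9*(-9*75 + 28) = 9*(-675 + 28) = 9*(-647) = -5823)
u - 10986/(-12327) = -5823 - 10986/(-12327) = -5823 - 10986*(-1)/12327 = -5823 - 1*(-3662/4109) = -5823 + 3662/4109 = -23923045/4109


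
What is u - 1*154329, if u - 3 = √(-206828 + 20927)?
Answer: -154326 + I*√185901 ≈ -1.5433e+5 + 431.16*I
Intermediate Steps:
u = 3 + I*√185901 (u = 3 + √(-206828 + 20927) = 3 + √(-185901) = 3 + I*√185901 ≈ 3.0 + 431.16*I)
u - 1*154329 = (3 + I*√185901) - 1*154329 = (3 + I*√185901) - 154329 = -154326 + I*√185901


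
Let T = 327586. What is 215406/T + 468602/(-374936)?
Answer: -18185997689/30705946124 ≈ -0.59226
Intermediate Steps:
215406/T + 468602/(-374936) = 215406/327586 + 468602/(-374936) = 215406*(1/327586) + 468602*(-1/374936) = 107703/163793 - 234301/187468 = -18185997689/30705946124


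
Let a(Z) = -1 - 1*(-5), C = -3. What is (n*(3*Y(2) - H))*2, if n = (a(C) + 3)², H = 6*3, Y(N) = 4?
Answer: -588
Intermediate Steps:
a(Z) = 4 (a(Z) = -1 + 5 = 4)
H = 18
n = 49 (n = (4 + 3)² = 7² = 49)
(n*(3*Y(2) - H))*2 = (49*(3*4 - 1*18))*2 = (49*(12 - 18))*2 = (49*(-6))*2 = -294*2 = -588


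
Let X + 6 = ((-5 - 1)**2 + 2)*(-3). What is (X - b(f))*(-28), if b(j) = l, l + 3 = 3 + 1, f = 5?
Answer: 3388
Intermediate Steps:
l = 1 (l = -3 + (3 + 1) = -3 + 4 = 1)
b(j) = 1
X = -120 (X = -6 + ((-5 - 1)**2 + 2)*(-3) = -6 + ((-6)**2 + 2)*(-3) = -6 + (36 + 2)*(-3) = -6 + 38*(-3) = -6 - 114 = -120)
(X - b(f))*(-28) = (-120 - 1*1)*(-28) = (-120 - 1)*(-28) = -121*(-28) = 3388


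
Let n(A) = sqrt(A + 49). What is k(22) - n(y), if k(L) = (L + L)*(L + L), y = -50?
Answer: 1936 - I ≈ 1936.0 - 1.0*I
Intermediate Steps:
n(A) = sqrt(49 + A)
k(L) = 4*L**2 (k(L) = (2*L)*(2*L) = 4*L**2)
k(22) - n(y) = 4*22**2 - sqrt(49 - 50) = 4*484 - sqrt(-1) = 1936 - I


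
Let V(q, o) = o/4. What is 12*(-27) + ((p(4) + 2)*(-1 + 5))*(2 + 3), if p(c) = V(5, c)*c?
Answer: -204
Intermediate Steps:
V(q, o) = o/4 (V(q, o) = o*(¼) = o/4)
p(c) = c²/4 (p(c) = (c/4)*c = c²/4)
12*(-27) + ((p(4) + 2)*(-1 + 5))*(2 + 3) = 12*(-27) + (((¼)*4² + 2)*(-1 + 5))*(2 + 3) = -324 + (((¼)*16 + 2)*4)*5 = -324 + ((4 + 2)*4)*5 = -324 + (6*4)*5 = -324 + 24*5 = -324 + 120 = -204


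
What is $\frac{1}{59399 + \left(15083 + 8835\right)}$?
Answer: $\frac{1}{83317} \approx 1.2002 \cdot 10^{-5}$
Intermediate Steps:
$\frac{1}{59399 + \left(15083 + 8835\right)} = \frac{1}{59399 + 23918} = \frac{1}{83317}$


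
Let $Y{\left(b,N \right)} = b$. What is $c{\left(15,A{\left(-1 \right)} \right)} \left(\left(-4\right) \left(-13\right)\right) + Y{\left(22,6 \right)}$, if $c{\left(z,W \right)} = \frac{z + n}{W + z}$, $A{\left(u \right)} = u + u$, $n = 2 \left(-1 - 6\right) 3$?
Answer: $-86$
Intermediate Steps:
$n = -42$ ($n = 2 \left(-1 - 6\right) 3 = 2 \left(-7\right) 3 = \left(-14\right) 3 = -42$)
$A{\left(u \right)} = 2 u$
$c{\left(z,W \right)} = \frac{-42 + z}{W + z}$ ($c{\left(z,W \right)} = \frac{z - 42}{W + z} = \frac{-42 + z}{W + z}$)
$c{\left(15,A{\left(-1 \right)} \right)} \left(\left(-4\right) \left(-13\right)\right) + Y{\left(22,6 \right)} = \frac{-42 + 15}{2 \left(-1\right) + 15} \left(\left(-4\right) \left(-13\right)\right) + 22 = \frac{1}{-2 + 15} \left(-27\right) 52 + 22 = \frac{1}{13} \left(-27\right) 52 + 22 = \left(- \frac{27}{13}\right) 52 + 22 = -108 + 22 = -86$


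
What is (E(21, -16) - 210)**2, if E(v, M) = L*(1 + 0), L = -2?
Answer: 44944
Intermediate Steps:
E(v, M) = -2 (E(v, M) = -2*(1 + 0) = -2*1 = -2)
(E(21, -16) - 210)**2 = (-2 - 210)**2 = (-212)**2 = 44944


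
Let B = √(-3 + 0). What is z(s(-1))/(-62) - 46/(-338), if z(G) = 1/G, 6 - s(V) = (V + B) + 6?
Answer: 5535/41912 - I*√3/248 ≈ 0.13206 - 0.0069841*I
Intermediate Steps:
B = I*√3 (B = √(-3) = I*√3 ≈ 1.732*I)
s(V) = -V - I*√3 (s(V) = 6 - ((V + I*√3) + 6) = 6 - (6 + V + I*√3) = 6 + (-6 - V - I*√3) = -V - I*√3)
z(s(-1))/(-62) - 46/(-338) = 1/(-1*(-1) - I*√3*(-62)) - 46/(-338) = -1/62/(1 - I*√3) - 46*(-1/338) = -1/(62*(1 - I*√3)) + 23/169 = 23/169 - 1/(62*(1 - I*√3))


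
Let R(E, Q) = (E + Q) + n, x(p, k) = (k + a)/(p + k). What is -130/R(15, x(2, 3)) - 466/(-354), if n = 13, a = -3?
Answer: -8243/2478 ≈ -3.3265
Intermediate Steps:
x(p, k) = (-3 + k)/(k + p) (x(p, k) = (k - 3)/(p + k) = (-3 + k)/(k + p))
R(E, Q) = 13 + E + Q (R(E, Q) = (E + Q) + 13 = 13 + E + Q)
-130/R(15, x(2, 3)) - 466/(-354) = -130/(13 + 15 + (-3 + 3)/(3 + 2)) - 466/(-354) = -130/(13 + 15 + 0/5) - 466*(-1/354) = -130/(13 + 15 + (⅕)*0) + 233/177 = -130/(13 + 15 + 0) + 233/177 = -130/28 + 233/177 = -130*1/28 + 233/177 = -65/14 + 233/177 = -8243/2478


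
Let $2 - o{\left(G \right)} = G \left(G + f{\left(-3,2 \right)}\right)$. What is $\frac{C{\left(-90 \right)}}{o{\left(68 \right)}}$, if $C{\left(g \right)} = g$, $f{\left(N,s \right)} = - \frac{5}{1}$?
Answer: $\frac{45}{2141} \approx 0.021018$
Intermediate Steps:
$f{\left(N,s \right)} = -5$ ($f{\left(N,s \right)} = \left(-5\right) 1 = -5$)
$o{\left(G \right)} = 2 - G \left(-5 + G\right)$ ($o{\left(G \right)} = 2 - G \left(G - 5\right) = 2 - G \left(-5 + G\right)$)
$\frac{C{\left(-90 \right)}}{o{\left(68 \right)}} = - \frac{90}{2 - 68^{2} + 5 \cdot 68} = - \frac{90}{2 - 4624 + 340} = - \frac{90}{-4282} = \left(-90\right) \left(- \frac{1}{4282}\right) = \frac{45}{2141}$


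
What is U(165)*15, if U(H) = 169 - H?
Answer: 60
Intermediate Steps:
U(165)*15 = (169 - 1*165)*15 = (169 - 165)*15 = 4*15 = 60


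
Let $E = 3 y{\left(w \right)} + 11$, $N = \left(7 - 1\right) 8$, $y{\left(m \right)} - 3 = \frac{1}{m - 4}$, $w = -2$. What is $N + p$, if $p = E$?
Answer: $\frac{135}{2} \approx 67.5$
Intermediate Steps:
$y{\left(m \right)} = 3 + \frac{1}{-4 + m}$ ($y{\left(m \right)} = 3 + \frac{1}{m - 4} = 3 + \frac{1}{-4 + m}$)
$N = 48$ ($N = 6 \cdot 8 = 48$)
$E = \frac{39}{2}$ ($E = 3 \frac{-11 + 3 \left(-2\right)}{-4 - 2} + 11 = 3 \frac{-11 - 6}{-6} + 11 = 3 \left(\left(- \frac{1}{6}\right) \left(-17\right)\right) + 11 = 3 \cdot \frac{17}{6} + 11 = \frac{17}{2} + 11 = \frac{39}{2} \approx 19.5$)
$p = \frac{39}{2} \approx 19.5$
$N + p = 48 + \frac{39}{2} = \frac{135}{2}$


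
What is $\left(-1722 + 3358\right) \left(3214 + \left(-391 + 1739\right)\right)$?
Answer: $7463432$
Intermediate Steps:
$\left(-1722 + 3358\right) \left(3214 + \left(-391 + 1739\right)\right) = 1636 \left(3214 + 1348\right) = 1636 \cdot 4562 = 7463432$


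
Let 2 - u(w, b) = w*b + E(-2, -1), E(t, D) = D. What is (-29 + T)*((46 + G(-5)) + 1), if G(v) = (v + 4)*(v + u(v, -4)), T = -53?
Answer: -5658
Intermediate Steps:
u(w, b) = 3 - b*w (u(w, b) = 2 - (w*b - 1) = 2 - (b*w - 1) = 2 - (-1 + b*w) = 2 + (1 - b*w) = 3 - b*w)
G(v) = (3 + 5*v)*(4 + v) (G(v) = (v + 4)*(v + (3 - 1*(-4)*v)) = (4 + v)*(v + (3 + 4*v)) = (4 + v)*(3 + 5*v) = (3 + 5*v)*(4 + v))
(-29 + T)*((46 + G(-5)) + 1) = (-29 - 53)*((46 + (12 + 5*(-5)² + 23*(-5))) + 1) = -82*((46 + (12 + 5*25 - 115)) + 1) = -82*((46 + (12 + 125 - 115)) + 1) = -82*((46 + 22) + 1) = -82*(68 + 1) = -82*69 = -5658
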